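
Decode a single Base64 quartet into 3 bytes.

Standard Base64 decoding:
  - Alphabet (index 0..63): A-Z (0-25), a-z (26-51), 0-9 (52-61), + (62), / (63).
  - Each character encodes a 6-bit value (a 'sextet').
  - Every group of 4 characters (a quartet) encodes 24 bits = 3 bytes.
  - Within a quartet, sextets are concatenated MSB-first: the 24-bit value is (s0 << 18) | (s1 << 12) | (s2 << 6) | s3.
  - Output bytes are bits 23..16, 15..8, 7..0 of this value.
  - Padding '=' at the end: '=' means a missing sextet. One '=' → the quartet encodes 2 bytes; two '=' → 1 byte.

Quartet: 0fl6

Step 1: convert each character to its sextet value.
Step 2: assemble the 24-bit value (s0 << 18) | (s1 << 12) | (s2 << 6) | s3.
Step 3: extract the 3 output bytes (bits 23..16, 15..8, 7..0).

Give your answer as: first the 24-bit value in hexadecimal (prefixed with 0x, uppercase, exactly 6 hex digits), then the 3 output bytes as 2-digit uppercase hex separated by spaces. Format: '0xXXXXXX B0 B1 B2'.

Sextets: 0=52, f=31, l=37, 6=58
24-bit: (52<<18) | (31<<12) | (37<<6) | 58
      = 0xD00000 | 0x01F000 | 0x000940 | 0x00003A
      = 0xD1F97A
Bytes: (v>>16)&0xFF=D1, (v>>8)&0xFF=F9, v&0xFF=7A

Answer: 0xD1F97A D1 F9 7A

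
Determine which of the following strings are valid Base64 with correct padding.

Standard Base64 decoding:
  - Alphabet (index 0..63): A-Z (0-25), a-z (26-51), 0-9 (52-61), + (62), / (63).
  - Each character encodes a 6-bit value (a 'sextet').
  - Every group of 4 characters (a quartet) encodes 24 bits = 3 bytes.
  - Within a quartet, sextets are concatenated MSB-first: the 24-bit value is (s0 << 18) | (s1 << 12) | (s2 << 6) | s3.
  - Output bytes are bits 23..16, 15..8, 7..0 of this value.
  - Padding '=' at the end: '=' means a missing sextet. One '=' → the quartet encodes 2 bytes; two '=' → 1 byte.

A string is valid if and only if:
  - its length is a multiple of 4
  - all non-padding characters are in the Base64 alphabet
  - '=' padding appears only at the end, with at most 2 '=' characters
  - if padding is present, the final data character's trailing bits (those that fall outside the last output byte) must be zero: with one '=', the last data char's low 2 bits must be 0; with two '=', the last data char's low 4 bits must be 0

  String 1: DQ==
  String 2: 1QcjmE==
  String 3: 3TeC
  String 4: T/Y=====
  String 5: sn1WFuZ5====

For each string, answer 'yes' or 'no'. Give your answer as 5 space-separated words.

String 1: 'DQ==' → valid
String 2: '1QcjmE==' → invalid (bad trailing bits)
String 3: '3TeC' → valid
String 4: 'T/Y=====' → invalid (5 pad chars (max 2))
String 5: 'sn1WFuZ5====' → invalid (4 pad chars (max 2))

Answer: yes no yes no no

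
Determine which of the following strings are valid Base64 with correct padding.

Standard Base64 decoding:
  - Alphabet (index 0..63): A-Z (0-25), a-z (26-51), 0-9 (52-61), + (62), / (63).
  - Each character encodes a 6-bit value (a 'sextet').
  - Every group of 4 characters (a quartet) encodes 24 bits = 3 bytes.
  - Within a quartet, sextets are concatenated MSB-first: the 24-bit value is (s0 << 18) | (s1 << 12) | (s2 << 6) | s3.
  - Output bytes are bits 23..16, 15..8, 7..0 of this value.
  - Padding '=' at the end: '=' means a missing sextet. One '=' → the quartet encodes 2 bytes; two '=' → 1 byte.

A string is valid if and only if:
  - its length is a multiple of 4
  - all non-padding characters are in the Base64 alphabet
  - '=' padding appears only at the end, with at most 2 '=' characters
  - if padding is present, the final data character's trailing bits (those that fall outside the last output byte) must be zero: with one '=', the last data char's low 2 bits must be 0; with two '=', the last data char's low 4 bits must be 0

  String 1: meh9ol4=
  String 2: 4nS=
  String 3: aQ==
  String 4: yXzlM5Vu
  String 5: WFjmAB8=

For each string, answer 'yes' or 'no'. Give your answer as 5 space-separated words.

Answer: yes no yes yes yes

Derivation:
String 1: 'meh9ol4=' → valid
String 2: '4nS=' → invalid (bad trailing bits)
String 3: 'aQ==' → valid
String 4: 'yXzlM5Vu' → valid
String 5: 'WFjmAB8=' → valid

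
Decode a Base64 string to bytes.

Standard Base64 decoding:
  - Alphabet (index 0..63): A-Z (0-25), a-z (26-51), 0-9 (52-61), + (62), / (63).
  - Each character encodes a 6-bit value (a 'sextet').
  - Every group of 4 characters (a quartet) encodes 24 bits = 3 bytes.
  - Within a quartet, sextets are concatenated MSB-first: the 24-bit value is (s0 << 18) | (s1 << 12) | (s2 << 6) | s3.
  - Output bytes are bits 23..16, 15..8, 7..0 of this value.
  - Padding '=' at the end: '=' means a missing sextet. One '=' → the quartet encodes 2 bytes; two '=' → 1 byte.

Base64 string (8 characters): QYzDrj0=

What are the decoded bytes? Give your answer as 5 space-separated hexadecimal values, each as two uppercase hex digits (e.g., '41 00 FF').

Answer: 41 8C C3 AE 3D

Derivation:
After char 0 ('Q'=16): chars_in_quartet=1 acc=0x10 bytes_emitted=0
After char 1 ('Y'=24): chars_in_quartet=2 acc=0x418 bytes_emitted=0
After char 2 ('z'=51): chars_in_quartet=3 acc=0x10633 bytes_emitted=0
After char 3 ('D'=3): chars_in_quartet=4 acc=0x418CC3 -> emit 41 8C C3, reset; bytes_emitted=3
After char 4 ('r'=43): chars_in_quartet=1 acc=0x2B bytes_emitted=3
After char 5 ('j'=35): chars_in_quartet=2 acc=0xAE3 bytes_emitted=3
After char 6 ('0'=52): chars_in_quartet=3 acc=0x2B8F4 bytes_emitted=3
Padding '=': partial quartet acc=0x2B8F4 -> emit AE 3D; bytes_emitted=5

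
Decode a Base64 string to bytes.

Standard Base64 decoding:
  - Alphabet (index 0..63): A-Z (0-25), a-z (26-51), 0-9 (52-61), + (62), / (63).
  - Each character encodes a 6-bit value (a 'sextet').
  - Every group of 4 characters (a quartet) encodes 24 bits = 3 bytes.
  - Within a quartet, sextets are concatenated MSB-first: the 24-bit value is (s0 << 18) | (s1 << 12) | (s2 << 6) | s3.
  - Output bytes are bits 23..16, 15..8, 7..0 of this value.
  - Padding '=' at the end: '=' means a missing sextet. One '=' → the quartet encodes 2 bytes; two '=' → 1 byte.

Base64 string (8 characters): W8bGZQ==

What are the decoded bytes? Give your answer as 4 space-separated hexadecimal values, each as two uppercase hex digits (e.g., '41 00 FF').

Answer: 5B C6 C6 65

Derivation:
After char 0 ('W'=22): chars_in_quartet=1 acc=0x16 bytes_emitted=0
After char 1 ('8'=60): chars_in_quartet=2 acc=0x5BC bytes_emitted=0
After char 2 ('b'=27): chars_in_quartet=3 acc=0x16F1B bytes_emitted=0
After char 3 ('G'=6): chars_in_quartet=4 acc=0x5BC6C6 -> emit 5B C6 C6, reset; bytes_emitted=3
After char 4 ('Z'=25): chars_in_quartet=1 acc=0x19 bytes_emitted=3
After char 5 ('Q'=16): chars_in_quartet=2 acc=0x650 bytes_emitted=3
Padding '==': partial quartet acc=0x650 -> emit 65; bytes_emitted=4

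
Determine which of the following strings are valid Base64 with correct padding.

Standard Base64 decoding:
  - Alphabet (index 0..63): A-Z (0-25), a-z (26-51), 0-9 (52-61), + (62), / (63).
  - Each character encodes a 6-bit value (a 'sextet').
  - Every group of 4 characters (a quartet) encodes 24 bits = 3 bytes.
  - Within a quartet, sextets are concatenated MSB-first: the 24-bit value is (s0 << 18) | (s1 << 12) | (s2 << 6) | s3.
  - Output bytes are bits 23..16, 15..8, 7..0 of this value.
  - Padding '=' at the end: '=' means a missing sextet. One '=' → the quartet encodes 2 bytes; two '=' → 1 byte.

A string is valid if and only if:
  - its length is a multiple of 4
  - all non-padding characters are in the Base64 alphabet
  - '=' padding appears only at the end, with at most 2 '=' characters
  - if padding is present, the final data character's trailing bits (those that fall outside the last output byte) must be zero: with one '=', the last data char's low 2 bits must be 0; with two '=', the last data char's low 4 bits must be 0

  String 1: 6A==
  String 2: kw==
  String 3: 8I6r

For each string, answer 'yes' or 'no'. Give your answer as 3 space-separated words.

String 1: '6A==' → valid
String 2: 'kw==' → valid
String 3: '8I6r' → valid

Answer: yes yes yes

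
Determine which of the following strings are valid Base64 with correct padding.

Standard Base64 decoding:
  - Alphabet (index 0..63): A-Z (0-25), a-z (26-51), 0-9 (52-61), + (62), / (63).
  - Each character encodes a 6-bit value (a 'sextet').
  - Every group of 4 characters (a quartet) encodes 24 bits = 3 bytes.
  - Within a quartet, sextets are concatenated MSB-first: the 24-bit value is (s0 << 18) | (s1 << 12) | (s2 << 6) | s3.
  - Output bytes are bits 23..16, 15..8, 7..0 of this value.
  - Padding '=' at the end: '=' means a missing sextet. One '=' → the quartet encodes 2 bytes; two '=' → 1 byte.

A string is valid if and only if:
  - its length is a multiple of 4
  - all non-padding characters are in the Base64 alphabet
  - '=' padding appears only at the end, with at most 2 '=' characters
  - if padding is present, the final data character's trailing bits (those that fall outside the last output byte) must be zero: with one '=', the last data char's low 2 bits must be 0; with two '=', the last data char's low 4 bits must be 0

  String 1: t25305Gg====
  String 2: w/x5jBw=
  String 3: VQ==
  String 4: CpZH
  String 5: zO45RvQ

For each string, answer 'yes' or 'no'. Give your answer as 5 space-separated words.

String 1: 't25305Gg====' → invalid (4 pad chars (max 2))
String 2: 'w/x5jBw=' → valid
String 3: 'VQ==' → valid
String 4: 'CpZH' → valid
String 5: 'zO45RvQ' → invalid (len=7 not mult of 4)

Answer: no yes yes yes no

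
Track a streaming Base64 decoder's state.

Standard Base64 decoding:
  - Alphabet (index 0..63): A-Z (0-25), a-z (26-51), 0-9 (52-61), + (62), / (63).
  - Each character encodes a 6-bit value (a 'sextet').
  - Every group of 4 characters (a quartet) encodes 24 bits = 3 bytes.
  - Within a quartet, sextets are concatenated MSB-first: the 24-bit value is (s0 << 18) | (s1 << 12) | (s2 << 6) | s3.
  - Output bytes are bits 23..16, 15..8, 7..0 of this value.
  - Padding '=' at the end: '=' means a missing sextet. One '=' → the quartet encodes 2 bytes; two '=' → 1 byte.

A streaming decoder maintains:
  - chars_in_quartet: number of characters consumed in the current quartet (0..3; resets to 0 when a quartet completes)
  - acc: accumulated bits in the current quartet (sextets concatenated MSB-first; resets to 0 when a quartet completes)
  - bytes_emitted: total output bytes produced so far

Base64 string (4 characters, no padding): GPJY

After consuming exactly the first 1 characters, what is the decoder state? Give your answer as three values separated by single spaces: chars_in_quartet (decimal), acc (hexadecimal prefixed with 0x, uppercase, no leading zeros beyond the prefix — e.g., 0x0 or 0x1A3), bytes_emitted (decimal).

After char 0 ('G'=6): chars_in_quartet=1 acc=0x6 bytes_emitted=0

Answer: 1 0x6 0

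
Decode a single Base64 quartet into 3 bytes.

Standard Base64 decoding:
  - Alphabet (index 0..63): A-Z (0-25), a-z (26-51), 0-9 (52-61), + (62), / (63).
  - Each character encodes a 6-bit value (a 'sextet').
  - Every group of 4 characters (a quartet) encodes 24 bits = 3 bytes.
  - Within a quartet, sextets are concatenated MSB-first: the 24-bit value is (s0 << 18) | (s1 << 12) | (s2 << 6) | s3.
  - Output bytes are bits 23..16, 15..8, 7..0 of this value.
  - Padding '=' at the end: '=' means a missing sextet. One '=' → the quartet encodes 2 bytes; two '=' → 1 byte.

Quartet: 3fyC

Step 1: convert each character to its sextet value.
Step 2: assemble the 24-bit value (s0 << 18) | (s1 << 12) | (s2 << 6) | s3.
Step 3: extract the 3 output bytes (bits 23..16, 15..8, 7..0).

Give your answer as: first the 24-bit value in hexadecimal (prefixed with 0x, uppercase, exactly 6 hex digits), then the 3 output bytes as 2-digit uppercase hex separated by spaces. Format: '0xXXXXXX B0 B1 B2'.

Answer: 0xDDFC82 DD FC 82

Derivation:
Sextets: 3=55, f=31, y=50, C=2
24-bit: (55<<18) | (31<<12) | (50<<6) | 2
      = 0xDC0000 | 0x01F000 | 0x000C80 | 0x000002
      = 0xDDFC82
Bytes: (v>>16)&0xFF=DD, (v>>8)&0xFF=FC, v&0xFF=82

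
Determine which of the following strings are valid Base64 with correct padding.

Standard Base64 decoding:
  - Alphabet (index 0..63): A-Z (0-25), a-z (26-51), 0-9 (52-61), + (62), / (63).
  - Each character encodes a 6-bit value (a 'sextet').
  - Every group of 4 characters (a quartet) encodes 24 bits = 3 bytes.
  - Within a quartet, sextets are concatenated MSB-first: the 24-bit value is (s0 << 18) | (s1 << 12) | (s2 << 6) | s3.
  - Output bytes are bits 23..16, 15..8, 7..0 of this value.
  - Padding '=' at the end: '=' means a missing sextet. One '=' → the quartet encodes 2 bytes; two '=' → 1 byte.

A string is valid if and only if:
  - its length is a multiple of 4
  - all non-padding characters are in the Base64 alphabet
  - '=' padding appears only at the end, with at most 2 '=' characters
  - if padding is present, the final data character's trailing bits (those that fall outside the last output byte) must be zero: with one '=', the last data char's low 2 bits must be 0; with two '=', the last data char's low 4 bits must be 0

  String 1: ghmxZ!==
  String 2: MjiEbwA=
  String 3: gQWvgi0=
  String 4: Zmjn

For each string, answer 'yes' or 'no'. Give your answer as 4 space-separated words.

String 1: 'ghmxZ!==' → invalid (bad char(s): ['!'])
String 2: 'MjiEbwA=' → valid
String 3: 'gQWvgi0=' → valid
String 4: 'Zmjn' → valid

Answer: no yes yes yes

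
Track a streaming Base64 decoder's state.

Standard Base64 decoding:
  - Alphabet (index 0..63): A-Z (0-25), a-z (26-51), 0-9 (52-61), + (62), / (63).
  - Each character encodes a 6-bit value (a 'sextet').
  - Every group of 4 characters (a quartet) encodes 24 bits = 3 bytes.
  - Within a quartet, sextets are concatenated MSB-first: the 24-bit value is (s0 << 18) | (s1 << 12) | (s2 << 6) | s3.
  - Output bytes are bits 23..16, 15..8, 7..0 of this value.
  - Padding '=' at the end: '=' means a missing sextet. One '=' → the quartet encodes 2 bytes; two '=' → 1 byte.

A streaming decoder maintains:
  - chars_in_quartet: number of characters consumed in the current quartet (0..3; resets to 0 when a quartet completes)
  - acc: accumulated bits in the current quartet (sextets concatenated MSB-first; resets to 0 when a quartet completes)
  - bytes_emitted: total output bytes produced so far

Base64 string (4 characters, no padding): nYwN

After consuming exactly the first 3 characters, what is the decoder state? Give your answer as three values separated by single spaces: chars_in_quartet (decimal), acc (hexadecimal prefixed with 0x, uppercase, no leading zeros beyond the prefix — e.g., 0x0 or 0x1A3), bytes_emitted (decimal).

After char 0 ('n'=39): chars_in_quartet=1 acc=0x27 bytes_emitted=0
After char 1 ('Y'=24): chars_in_quartet=2 acc=0x9D8 bytes_emitted=0
After char 2 ('w'=48): chars_in_quartet=3 acc=0x27630 bytes_emitted=0

Answer: 3 0x27630 0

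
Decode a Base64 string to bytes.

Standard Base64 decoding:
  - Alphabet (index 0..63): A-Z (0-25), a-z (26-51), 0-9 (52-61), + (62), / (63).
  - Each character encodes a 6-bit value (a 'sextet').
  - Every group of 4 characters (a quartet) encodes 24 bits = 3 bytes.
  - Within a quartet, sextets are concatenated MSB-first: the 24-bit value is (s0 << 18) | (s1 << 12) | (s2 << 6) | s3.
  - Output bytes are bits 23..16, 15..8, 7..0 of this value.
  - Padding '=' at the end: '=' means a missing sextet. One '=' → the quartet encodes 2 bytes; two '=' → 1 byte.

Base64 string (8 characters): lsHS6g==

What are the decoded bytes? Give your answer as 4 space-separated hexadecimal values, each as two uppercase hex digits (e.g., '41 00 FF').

After char 0 ('l'=37): chars_in_quartet=1 acc=0x25 bytes_emitted=0
After char 1 ('s'=44): chars_in_quartet=2 acc=0x96C bytes_emitted=0
After char 2 ('H'=7): chars_in_quartet=3 acc=0x25B07 bytes_emitted=0
After char 3 ('S'=18): chars_in_quartet=4 acc=0x96C1D2 -> emit 96 C1 D2, reset; bytes_emitted=3
After char 4 ('6'=58): chars_in_quartet=1 acc=0x3A bytes_emitted=3
After char 5 ('g'=32): chars_in_quartet=2 acc=0xEA0 bytes_emitted=3
Padding '==': partial quartet acc=0xEA0 -> emit EA; bytes_emitted=4

Answer: 96 C1 D2 EA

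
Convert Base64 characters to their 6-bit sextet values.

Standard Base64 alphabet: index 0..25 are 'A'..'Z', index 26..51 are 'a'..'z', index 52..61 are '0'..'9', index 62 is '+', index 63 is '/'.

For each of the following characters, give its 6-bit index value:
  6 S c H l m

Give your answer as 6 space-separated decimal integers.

Answer: 58 18 28 7 37 38

Derivation:
'6': 0..9 range, 52 + ord('6') − ord('0') = 58
'S': A..Z range, ord('S') − ord('A') = 18
'c': a..z range, 26 + ord('c') − ord('a') = 28
'H': A..Z range, ord('H') − ord('A') = 7
'l': a..z range, 26 + ord('l') − ord('a') = 37
'm': a..z range, 26 + ord('m') − ord('a') = 38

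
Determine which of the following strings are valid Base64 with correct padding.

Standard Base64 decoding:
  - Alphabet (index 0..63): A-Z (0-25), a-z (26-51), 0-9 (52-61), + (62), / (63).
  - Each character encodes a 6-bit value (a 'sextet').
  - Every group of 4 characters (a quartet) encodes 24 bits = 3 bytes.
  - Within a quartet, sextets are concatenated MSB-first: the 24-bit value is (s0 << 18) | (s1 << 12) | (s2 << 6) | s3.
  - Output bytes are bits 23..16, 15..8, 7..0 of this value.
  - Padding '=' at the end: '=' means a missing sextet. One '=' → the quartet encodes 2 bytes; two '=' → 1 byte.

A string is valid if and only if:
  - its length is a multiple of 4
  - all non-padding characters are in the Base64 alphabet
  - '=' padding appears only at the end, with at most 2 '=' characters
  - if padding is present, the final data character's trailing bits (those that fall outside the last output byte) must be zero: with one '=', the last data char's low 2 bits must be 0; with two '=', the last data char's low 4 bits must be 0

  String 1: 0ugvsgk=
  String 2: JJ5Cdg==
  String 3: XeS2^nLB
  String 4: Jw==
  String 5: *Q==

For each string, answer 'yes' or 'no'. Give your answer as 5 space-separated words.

Answer: yes yes no yes no

Derivation:
String 1: '0ugvsgk=' → valid
String 2: 'JJ5Cdg==' → valid
String 3: 'XeS2^nLB' → invalid (bad char(s): ['^'])
String 4: 'Jw==' → valid
String 5: '*Q==' → invalid (bad char(s): ['*'])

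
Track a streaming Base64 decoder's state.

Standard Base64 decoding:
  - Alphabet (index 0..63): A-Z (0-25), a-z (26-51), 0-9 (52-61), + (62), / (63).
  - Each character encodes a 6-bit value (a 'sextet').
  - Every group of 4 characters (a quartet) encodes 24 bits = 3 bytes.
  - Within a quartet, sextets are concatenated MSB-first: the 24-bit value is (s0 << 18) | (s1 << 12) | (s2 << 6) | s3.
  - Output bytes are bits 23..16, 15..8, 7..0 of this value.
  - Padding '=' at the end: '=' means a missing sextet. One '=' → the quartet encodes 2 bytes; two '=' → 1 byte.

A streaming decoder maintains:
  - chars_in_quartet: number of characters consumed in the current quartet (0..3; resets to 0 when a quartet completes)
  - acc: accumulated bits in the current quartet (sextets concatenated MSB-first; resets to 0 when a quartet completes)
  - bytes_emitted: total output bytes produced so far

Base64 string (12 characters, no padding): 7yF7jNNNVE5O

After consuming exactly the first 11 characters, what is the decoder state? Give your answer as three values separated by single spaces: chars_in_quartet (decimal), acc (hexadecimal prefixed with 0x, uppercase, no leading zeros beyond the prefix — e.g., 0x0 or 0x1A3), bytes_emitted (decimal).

Answer: 3 0x15139 6

Derivation:
After char 0 ('7'=59): chars_in_quartet=1 acc=0x3B bytes_emitted=0
After char 1 ('y'=50): chars_in_quartet=2 acc=0xEF2 bytes_emitted=0
After char 2 ('F'=5): chars_in_quartet=3 acc=0x3BC85 bytes_emitted=0
After char 3 ('7'=59): chars_in_quartet=4 acc=0xEF217B -> emit EF 21 7B, reset; bytes_emitted=3
After char 4 ('j'=35): chars_in_quartet=1 acc=0x23 bytes_emitted=3
After char 5 ('N'=13): chars_in_quartet=2 acc=0x8CD bytes_emitted=3
After char 6 ('N'=13): chars_in_quartet=3 acc=0x2334D bytes_emitted=3
After char 7 ('N'=13): chars_in_quartet=4 acc=0x8CD34D -> emit 8C D3 4D, reset; bytes_emitted=6
After char 8 ('V'=21): chars_in_quartet=1 acc=0x15 bytes_emitted=6
After char 9 ('E'=4): chars_in_quartet=2 acc=0x544 bytes_emitted=6
After char 10 ('5'=57): chars_in_quartet=3 acc=0x15139 bytes_emitted=6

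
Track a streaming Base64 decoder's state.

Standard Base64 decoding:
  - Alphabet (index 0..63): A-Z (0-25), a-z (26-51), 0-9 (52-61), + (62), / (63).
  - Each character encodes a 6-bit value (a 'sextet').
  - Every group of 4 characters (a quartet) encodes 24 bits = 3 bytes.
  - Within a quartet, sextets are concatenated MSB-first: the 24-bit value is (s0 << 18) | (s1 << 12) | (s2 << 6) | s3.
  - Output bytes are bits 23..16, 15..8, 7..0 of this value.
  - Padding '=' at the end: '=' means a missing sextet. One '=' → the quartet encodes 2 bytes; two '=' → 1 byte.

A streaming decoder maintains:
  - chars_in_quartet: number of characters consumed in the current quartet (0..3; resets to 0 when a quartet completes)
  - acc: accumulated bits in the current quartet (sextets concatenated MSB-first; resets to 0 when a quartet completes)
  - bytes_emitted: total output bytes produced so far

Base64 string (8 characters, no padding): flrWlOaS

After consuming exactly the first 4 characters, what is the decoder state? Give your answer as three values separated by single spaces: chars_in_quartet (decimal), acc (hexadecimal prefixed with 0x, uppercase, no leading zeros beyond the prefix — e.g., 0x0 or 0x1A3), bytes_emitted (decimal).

Answer: 0 0x0 3

Derivation:
After char 0 ('f'=31): chars_in_quartet=1 acc=0x1F bytes_emitted=0
After char 1 ('l'=37): chars_in_quartet=2 acc=0x7E5 bytes_emitted=0
After char 2 ('r'=43): chars_in_quartet=3 acc=0x1F96B bytes_emitted=0
After char 3 ('W'=22): chars_in_quartet=4 acc=0x7E5AD6 -> emit 7E 5A D6, reset; bytes_emitted=3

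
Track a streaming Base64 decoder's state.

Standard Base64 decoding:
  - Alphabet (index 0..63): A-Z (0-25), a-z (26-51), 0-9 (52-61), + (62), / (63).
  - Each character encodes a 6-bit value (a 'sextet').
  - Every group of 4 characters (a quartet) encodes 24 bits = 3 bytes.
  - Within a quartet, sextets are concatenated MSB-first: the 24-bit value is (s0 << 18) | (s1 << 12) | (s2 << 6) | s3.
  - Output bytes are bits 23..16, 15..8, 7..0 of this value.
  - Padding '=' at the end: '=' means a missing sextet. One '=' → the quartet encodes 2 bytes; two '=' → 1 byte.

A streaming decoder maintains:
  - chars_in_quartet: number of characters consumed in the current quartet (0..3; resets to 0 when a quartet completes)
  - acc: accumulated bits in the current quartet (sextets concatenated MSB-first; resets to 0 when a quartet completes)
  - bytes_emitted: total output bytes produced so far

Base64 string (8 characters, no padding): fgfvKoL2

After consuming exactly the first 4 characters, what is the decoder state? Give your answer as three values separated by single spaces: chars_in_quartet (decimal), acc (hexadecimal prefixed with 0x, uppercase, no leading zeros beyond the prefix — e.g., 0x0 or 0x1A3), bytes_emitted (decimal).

After char 0 ('f'=31): chars_in_quartet=1 acc=0x1F bytes_emitted=0
After char 1 ('g'=32): chars_in_quartet=2 acc=0x7E0 bytes_emitted=0
After char 2 ('f'=31): chars_in_quartet=3 acc=0x1F81F bytes_emitted=0
After char 3 ('v'=47): chars_in_quartet=4 acc=0x7E07EF -> emit 7E 07 EF, reset; bytes_emitted=3

Answer: 0 0x0 3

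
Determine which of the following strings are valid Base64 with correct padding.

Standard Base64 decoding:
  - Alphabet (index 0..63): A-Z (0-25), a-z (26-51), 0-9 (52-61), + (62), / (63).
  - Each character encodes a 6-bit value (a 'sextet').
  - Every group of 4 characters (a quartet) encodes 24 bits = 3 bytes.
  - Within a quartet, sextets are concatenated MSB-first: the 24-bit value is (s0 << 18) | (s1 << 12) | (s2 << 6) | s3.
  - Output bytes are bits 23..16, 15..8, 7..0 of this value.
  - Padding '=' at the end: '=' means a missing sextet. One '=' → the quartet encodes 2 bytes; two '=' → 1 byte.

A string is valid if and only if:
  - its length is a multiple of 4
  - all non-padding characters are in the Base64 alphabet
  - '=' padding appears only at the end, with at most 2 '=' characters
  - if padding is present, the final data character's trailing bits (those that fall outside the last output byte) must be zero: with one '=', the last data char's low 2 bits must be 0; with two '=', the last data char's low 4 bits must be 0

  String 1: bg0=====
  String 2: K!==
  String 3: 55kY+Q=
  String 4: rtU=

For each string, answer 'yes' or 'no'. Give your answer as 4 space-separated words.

String 1: 'bg0=====' → invalid (5 pad chars (max 2))
String 2: 'K!==' → invalid (bad char(s): ['!'])
String 3: '55kY+Q=' → invalid (len=7 not mult of 4)
String 4: 'rtU=' → valid

Answer: no no no yes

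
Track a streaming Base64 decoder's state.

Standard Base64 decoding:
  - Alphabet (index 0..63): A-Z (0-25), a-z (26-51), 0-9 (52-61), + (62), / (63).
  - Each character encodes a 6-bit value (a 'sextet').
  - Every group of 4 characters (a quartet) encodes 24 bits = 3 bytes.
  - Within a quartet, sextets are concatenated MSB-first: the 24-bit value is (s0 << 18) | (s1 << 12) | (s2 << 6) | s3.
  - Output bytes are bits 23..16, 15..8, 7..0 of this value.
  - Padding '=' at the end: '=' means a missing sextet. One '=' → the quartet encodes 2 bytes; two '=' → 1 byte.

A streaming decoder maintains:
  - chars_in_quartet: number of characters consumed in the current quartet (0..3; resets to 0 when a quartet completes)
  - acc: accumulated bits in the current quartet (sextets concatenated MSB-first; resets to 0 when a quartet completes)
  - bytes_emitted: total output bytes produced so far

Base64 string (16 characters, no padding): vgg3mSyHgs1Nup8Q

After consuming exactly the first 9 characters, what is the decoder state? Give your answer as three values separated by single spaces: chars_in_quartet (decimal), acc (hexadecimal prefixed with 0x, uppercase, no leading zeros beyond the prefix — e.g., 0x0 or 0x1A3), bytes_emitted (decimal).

After char 0 ('v'=47): chars_in_quartet=1 acc=0x2F bytes_emitted=0
After char 1 ('g'=32): chars_in_quartet=2 acc=0xBE0 bytes_emitted=0
After char 2 ('g'=32): chars_in_quartet=3 acc=0x2F820 bytes_emitted=0
After char 3 ('3'=55): chars_in_quartet=4 acc=0xBE0837 -> emit BE 08 37, reset; bytes_emitted=3
After char 4 ('m'=38): chars_in_quartet=1 acc=0x26 bytes_emitted=3
After char 5 ('S'=18): chars_in_quartet=2 acc=0x992 bytes_emitted=3
After char 6 ('y'=50): chars_in_quartet=3 acc=0x264B2 bytes_emitted=3
After char 7 ('H'=7): chars_in_quartet=4 acc=0x992C87 -> emit 99 2C 87, reset; bytes_emitted=6
After char 8 ('g'=32): chars_in_quartet=1 acc=0x20 bytes_emitted=6

Answer: 1 0x20 6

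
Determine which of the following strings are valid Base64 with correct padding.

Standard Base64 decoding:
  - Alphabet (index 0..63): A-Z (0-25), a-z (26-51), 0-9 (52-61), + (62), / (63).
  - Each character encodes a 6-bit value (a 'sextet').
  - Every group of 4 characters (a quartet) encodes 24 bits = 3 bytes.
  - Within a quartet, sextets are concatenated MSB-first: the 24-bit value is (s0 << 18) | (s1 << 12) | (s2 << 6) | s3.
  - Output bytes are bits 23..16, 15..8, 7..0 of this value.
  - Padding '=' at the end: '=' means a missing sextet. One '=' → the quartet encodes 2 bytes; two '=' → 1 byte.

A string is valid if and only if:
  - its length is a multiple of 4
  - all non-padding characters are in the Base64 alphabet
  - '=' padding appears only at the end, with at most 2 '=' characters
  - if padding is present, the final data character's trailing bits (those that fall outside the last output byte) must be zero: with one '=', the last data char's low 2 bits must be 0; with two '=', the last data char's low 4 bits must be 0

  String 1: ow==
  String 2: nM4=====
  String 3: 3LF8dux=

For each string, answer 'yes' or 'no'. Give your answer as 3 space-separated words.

Answer: yes no no

Derivation:
String 1: 'ow==' → valid
String 2: 'nM4=====' → invalid (5 pad chars (max 2))
String 3: '3LF8dux=' → invalid (bad trailing bits)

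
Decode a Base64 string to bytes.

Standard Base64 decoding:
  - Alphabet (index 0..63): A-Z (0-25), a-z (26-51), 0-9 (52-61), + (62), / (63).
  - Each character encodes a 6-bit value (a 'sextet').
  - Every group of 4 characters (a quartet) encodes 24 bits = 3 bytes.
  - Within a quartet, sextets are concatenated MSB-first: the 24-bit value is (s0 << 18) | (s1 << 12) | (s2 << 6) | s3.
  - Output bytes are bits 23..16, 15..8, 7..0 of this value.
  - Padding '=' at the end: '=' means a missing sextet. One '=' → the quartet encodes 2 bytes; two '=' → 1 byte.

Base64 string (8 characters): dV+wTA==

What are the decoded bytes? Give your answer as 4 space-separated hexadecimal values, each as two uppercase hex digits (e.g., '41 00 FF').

Answer: 75 5F B0 4C

Derivation:
After char 0 ('d'=29): chars_in_quartet=1 acc=0x1D bytes_emitted=0
After char 1 ('V'=21): chars_in_quartet=2 acc=0x755 bytes_emitted=0
After char 2 ('+'=62): chars_in_quartet=3 acc=0x1D57E bytes_emitted=0
After char 3 ('w'=48): chars_in_quartet=4 acc=0x755FB0 -> emit 75 5F B0, reset; bytes_emitted=3
After char 4 ('T'=19): chars_in_quartet=1 acc=0x13 bytes_emitted=3
After char 5 ('A'=0): chars_in_quartet=2 acc=0x4C0 bytes_emitted=3
Padding '==': partial quartet acc=0x4C0 -> emit 4C; bytes_emitted=4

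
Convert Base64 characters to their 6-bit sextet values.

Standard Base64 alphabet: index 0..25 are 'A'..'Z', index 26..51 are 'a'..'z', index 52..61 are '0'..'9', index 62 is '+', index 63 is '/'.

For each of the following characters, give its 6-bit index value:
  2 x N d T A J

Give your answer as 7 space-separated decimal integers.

'2': 0..9 range, 52 + ord('2') − ord('0') = 54
'x': a..z range, 26 + ord('x') − ord('a') = 49
'N': A..Z range, ord('N') − ord('A') = 13
'd': a..z range, 26 + ord('d') − ord('a') = 29
'T': A..Z range, ord('T') − ord('A') = 19
'A': A..Z range, ord('A') − ord('A') = 0
'J': A..Z range, ord('J') − ord('A') = 9

Answer: 54 49 13 29 19 0 9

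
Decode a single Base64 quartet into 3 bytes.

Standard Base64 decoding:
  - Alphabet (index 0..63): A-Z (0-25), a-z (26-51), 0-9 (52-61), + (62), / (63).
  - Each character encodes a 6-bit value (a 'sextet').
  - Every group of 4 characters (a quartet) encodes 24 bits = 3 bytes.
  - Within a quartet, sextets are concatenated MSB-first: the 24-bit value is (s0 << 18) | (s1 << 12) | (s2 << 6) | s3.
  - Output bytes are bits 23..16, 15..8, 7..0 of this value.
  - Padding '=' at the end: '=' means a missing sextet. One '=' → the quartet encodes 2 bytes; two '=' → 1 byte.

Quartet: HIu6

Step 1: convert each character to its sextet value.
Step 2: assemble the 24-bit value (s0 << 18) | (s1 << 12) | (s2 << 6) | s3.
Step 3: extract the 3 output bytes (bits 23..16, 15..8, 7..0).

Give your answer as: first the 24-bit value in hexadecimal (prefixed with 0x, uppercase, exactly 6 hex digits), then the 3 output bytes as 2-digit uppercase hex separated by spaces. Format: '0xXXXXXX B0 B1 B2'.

Sextets: H=7, I=8, u=46, 6=58
24-bit: (7<<18) | (8<<12) | (46<<6) | 58
      = 0x1C0000 | 0x008000 | 0x000B80 | 0x00003A
      = 0x1C8BBA
Bytes: (v>>16)&0xFF=1C, (v>>8)&0xFF=8B, v&0xFF=BA

Answer: 0x1C8BBA 1C 8B BA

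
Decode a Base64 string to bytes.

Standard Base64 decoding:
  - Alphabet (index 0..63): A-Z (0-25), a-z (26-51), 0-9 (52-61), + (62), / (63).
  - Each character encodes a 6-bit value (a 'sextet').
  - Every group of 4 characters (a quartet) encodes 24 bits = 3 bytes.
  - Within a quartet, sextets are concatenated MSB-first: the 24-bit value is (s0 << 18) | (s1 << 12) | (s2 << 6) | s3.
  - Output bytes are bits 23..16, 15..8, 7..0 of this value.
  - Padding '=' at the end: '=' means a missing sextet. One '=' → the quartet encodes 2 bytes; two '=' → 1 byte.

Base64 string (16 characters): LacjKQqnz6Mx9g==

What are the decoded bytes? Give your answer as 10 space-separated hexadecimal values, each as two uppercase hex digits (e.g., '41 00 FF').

After char 0 ('L'=11): chars_in_quartet=1 acc=0xB bytes_emitted=0
After char 1 ('a'=26): chars_in_quartet=2 acc=0x2DA bytes_emitted=0
After char 2 ('c'=28): chars_in_quartet=3 acc=0xB69C bytes_emitted=0
After char 3 ('j'=35): chars_in_quartet=4 acc=0x2DA723 -> emit 2D A7 23, reset; bytes_emitted=3
After char 4 ('K'=10): chars_in_quartet=1 acc=0xA bytes_emitted=3
After char 5 ('Q'=16): chars_in_quartet=2 acc=0x290 bytes_emitted=3
After char 6 ('q'=42): chars_in_quartet=3 acc=0xA42A bytes_emitted=3
After char 7 ('n'=39): chars_in_quartet=4 acc=0x290AA7 -> emit 29 0A A7, reset; bytes_emitted=6
After char 8 ('z'=51): chars_in_quartet=1 acc=0x33 bytes_emitted=6
After char 9 ('6'=58): chars_in_quartet=2 acc=0xCFA bytes_emitted=6
After char 10 ('M'=12): chars_in_quartet=3 acc=0x33E8C bytes_emitted=6
After char 11 ('x'=49): chars_in_quartet=4 acc=0xCFA331 -> emit CF A3 31, reset; bytes_emitted=9
After char 12 ('9'=61): chars_in_quartet=1 acc=0x3D bytes_emitted=9
After char 13 ('g'=32): chars_in_quartet=2 acc=0xF60 bytes_emitted=9
Padding '==': partial quartet acc=0xF60 -> emit F6; bytes_emitted=10

Answer: 2D A7 23 29 0A A7 CF A3 31 F6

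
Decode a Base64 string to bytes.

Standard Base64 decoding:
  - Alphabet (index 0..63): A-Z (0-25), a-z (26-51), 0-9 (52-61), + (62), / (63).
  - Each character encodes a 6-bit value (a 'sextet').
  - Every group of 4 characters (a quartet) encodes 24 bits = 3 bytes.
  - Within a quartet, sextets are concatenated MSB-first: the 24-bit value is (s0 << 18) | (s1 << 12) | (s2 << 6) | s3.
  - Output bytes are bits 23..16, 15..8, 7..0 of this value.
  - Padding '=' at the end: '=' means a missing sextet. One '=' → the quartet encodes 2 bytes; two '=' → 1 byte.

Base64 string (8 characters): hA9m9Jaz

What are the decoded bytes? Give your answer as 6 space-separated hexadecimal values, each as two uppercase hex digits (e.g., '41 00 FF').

After char 0 ('h'=33): chars_in_quartet=1 acc=0x21 bytes_emitted=0
After char 1 ('A'=0): chars_in_quartet=2 acc=0x840 bytes_emitted=0
After char 2 ('9'=61): chars_in_quartet=3 acc=0x2103D bytes_emitted=0
After char 3 ('m'=38): chars_in_quartet=4 acc=0x840F66 -> emit 84 0F 66, reset; bytes_emitted=3
After char 4 ('9'=61): chars_in_quartet=1 acc=0x3D bytes_emitted=3
After char 5 ('J'=9): chars_in_quartet=2 acc=0xF49 bytes_emitted=3
After char 6 ('a'=26): chars_in_quartet=3 acc=0x3D25A bytes_emitted=3
After char 7 ('z'=51): chars_in_quartet=4 acc=0xF496B3 -> emit F4 96 B3, reset; bytes_emitted=6

Answer: 84 0F 66 F4 96 B3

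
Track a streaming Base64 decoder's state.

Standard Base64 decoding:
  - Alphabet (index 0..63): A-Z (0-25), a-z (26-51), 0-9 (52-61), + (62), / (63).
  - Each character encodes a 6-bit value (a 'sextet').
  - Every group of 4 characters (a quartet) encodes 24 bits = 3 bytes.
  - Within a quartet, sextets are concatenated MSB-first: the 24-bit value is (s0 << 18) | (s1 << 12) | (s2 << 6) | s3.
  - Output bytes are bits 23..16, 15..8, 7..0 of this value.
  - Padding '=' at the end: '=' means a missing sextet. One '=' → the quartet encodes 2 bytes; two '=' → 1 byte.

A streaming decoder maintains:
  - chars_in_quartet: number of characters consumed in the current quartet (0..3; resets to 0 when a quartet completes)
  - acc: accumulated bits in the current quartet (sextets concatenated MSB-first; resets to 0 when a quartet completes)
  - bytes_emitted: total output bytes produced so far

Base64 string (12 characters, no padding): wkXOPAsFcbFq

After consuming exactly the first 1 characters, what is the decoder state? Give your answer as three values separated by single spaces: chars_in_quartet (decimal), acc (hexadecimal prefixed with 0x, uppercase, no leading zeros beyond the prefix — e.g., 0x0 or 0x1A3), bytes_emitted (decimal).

After char 0 ('w'=48): chars_in_quartet=1 acc=0x30 bytes_emitted=0

Answer: 1 0x30 0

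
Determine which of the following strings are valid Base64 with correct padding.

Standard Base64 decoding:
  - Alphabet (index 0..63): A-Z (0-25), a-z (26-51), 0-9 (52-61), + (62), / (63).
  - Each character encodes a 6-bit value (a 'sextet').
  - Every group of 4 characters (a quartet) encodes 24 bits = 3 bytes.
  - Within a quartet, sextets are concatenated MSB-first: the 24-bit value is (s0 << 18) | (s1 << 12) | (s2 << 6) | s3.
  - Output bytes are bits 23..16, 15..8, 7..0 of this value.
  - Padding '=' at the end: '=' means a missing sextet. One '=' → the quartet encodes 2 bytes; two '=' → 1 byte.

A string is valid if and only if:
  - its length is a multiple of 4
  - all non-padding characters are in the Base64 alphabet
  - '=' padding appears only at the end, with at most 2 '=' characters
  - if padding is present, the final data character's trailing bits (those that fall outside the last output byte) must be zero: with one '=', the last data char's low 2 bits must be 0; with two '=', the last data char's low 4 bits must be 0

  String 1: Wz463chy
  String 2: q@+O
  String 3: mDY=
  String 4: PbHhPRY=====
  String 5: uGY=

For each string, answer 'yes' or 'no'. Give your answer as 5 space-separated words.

String 1: 'Wz463chy' → valid
String 2: 'q@+O' → invalid (bad char(s): ['@'])
String 3: 'mDY=' → valid
String 4: 'PbHhPRY=====' → invalid (5 pad chars (max 2))
String 5: 'uGY=' → valid

Answer: yes no yes no yes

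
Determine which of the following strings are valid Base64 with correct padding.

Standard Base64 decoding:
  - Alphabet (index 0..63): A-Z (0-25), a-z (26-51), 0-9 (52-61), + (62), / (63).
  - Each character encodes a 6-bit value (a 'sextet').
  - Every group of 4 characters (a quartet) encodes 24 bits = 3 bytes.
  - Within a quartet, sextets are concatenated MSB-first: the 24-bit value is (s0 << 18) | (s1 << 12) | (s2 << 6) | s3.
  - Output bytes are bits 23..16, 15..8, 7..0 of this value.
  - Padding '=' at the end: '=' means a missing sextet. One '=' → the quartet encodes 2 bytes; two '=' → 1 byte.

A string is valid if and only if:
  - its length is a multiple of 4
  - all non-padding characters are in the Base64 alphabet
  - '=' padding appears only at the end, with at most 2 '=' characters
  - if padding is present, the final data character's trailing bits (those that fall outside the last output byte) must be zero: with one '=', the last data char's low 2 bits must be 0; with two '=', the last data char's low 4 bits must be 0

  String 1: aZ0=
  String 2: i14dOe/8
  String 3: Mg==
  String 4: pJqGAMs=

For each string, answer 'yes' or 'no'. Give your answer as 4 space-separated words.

Answer: yes yes yes yes

Derivation:
String 1: 'aZ0=' → valid
String 2: 'i14dOe/8' → valid
String 3: 'Mg==' → valid
String 4: 'pJqGAMs=' → valid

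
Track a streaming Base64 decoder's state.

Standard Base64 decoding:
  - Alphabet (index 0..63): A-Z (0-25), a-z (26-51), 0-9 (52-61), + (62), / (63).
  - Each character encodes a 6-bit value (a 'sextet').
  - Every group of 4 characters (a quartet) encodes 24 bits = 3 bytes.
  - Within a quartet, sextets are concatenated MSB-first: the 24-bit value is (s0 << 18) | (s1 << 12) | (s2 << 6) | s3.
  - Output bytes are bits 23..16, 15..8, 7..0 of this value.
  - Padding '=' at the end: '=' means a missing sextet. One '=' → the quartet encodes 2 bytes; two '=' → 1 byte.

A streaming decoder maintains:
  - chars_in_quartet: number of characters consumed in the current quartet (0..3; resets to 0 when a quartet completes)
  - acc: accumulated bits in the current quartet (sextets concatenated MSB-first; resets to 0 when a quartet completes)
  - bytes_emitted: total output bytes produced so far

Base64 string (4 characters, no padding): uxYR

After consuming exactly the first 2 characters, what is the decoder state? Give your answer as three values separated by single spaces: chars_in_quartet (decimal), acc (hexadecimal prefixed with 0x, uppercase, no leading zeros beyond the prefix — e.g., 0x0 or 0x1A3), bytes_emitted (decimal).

Answer: 2 0xBB1 0

Derivation:
After char 0 ('u'=46): chars_in_quartet=1 acc=0x2E bytes_emitted=0
After char 1 ('x'=49): chars_in_quartet=2 acc=0xBB1 bytes_emitted=0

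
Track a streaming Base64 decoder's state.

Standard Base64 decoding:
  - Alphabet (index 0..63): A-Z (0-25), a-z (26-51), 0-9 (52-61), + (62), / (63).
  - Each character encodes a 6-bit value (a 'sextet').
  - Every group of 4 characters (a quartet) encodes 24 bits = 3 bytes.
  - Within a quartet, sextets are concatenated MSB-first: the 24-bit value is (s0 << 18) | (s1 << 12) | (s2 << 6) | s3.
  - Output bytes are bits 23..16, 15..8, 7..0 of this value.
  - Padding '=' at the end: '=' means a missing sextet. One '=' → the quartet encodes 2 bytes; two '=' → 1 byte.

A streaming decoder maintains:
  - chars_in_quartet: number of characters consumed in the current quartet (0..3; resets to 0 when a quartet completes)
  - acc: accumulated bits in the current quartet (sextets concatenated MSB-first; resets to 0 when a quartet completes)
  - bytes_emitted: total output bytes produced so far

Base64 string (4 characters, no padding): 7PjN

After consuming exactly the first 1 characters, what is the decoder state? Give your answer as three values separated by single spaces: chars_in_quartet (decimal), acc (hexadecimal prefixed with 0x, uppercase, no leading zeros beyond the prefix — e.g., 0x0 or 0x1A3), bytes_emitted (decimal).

Answer: 1 0x3B 0

Derivation:
After char 0 ('7'=59): chars_in_quartet=1 acc=0x3B bytes_emitted=0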